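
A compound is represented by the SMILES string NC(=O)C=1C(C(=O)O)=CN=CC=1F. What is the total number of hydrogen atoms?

Walk through each heavy atom and fill implicit hydrogens from standard valence (C 4, N 3, O 2, S 2, halogen 1):
  atom 1: N, bond orders sum to 1 (valence 3) → 2 H
  atom 2: C, bond orders sum to 4 (valence 4) → 0 H
  atom 3: O, bond orders sum to 2 (valence 2) → 0 H
  atom 4: C, bond orders sum to 4 (valence 4) → 0 H
  atom 5: C, bond orders sum to 4 (valence 4) → 0 H
  atom 6: C, bond orders sum to 4 (valence 4) → 0 H
  atom 7: O, bond orders sum to 2 (valence 2) → 0 H
  atom 8: O, bond orders sum to 1 (valence 2) → 1 H
  atom 9: C, bond orders sum to 3 (valence 4) → 1 H
  atom 10: N, bond orders sum to 3 (valence 3) → 0 H
  atom 11: C, bond orders sum to 3 (valence 4) → 1 H
  atom 12: C, bond orders sum to 4 (valence 4) → 0 H
  atom 13: F (halogen, monovalent) → 0 H
Total hydrogens: 5.

5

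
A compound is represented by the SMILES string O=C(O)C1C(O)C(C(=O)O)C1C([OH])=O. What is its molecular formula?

Walk through each heavy atom and fill implicit hydrogens from standard valence (C 4, N 3, O 2, S 2, halogen 1):
  atom 1: O, bond orders sum to 2 (valence 2) → 0 H
  atom 2: C, bond orders sum to 4 (valence 4) → 0 H
  atom 3: O, bond orders sum to 1 (valence 2) → 1 H
  atom 4: C, bond orders sum to 3 (valence 4) → 1 H
  atom 5: C, bond orders sum to 3 (valence 4) → 1 H
  atom 6: O, bond orders sum to 1 (valence 2) → 1 H
  atom 7: C, bond orders sum to 3 (valence 4) → 1 H
  atom 8: C, bond orders sum to 4 (valence 4) → 0 H
  atom 9: O, bond orders sum to 2 (valence 2) → 0 H
  atom 10: O, bond orders sum to 1 (valence 2) → 1 H
  atom 11: C, bond orders sum to 3 (valence 4) → 1 H
  atom 12: C, bond orders sum to 4 (valence 4) → 0 H
  atom 13: O with explicit H count 1
  atom 14: O, bond orders sum to 2 (valence 2) → 0 H
Totals → C:7, H:8, O:7.

C7H8O7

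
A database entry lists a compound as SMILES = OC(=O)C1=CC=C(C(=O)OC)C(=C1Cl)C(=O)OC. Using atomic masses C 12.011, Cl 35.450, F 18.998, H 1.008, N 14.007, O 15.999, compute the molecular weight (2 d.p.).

First, the molecular formula is C11H9ClO6 (counting implicit H from valence).
  C: 11 × 12.011 = 132.121
  Cl: 1 × 35.450 = 35.450
  H: 9 × 1.008 = 9.072
  O: 6 × 15.999 = 95.994
Sum: 11×12.011 + 1×35.450 + 9×1.008 + 6×15.999 = 272.637 → 272.64 g/mol.

272.64 g/mol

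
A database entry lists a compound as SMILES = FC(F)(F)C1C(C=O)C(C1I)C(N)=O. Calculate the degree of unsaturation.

Degree of unsaturation = (number of rings) + (number of π bonds).
Ring closures in the SMILES: 1.
π bonds: 2 double bonds (each 1 DoU) → 2 DoU from unsaturation.
Total DoU = 1 + 2 = 3.

3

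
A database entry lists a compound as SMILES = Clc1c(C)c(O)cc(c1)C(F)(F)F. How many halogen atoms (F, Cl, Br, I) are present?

Halogen atoms appear at heavy-atom positions 1, 11, 12, 13 (1×Cl, 3×F).
Other groups present: 1 hydroxyl.
Halogen count: 4.

4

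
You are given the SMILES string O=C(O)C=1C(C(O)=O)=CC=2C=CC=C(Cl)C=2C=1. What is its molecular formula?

Walk through each heavy atom and fill implicit hydrogens from standard valence (C 4, N 3, O 2, S 2, halogen 1):
  atom 1: O, bond orders sum to 2 (valence 2) → 0 H
  atom 2: C, bond orders sum to 4 (valence 4) → 0 H
  atom 3: O, bond orders sum to 1 (valence 2) → 1 H
  atom 4: C, bond orders sum to 4 (valence 4) → 0 H
  atom 5: C, bond orders sum to 4 (valence 4) → 0 H
  atom 6: C, bond orders sum to 4 (valence 4) → 0 H
  atom 7: O, bond orders sum to 1 (valence 2) → 1 H
  atom 8: O, bond orders sum to 2 (valence 2) → 0 H
  atom 9: C, bond orders sum to 3 (valence 4) → 1 H
  atom 10: C, bond orders sum to 4 (valence 4) → 0 H
  atom 11: C, bond orders sum to 3 (valence 4) → 1 H
  atom 12: C, bond orders sum to 3 (valence 4) → 1 H
  atom 13: C, bond orders sum to 3 (valence 4) → 1 H
  atom 14: C, bond orders sum to 4 (valence 4) → 0 H
  atom 15: Cl (halogen, monovalent) → 0 H
  atom 16: C, bond orders sum to 4 (valence 4) → 0 H
  atom 17: C, bond orders sum to 3 (valence 4) → 1 H
Totals → C:12, H:7, Cl:1, O:4.
In Hill order: C12H7ClO4.

C12H7ClO4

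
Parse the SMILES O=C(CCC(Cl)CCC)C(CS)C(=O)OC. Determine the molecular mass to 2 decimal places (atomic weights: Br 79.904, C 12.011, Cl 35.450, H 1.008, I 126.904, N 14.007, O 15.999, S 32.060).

First, the molecular formula is C11H19ClO3S (counting implicit H from valence).
  C: 11 × 12.011 = 132.121
  Cl: 1 × 35.450 = 35.450
  H: 19 × 1.008 = 19.152
  O: 3 × 15.999 = 47.997
  S: 1 × 32.060 = 32.060
Sum: 11×12.011 + 1×35.450 + 19×1.008 + 3×15.999 + 1×32.060 = 266.780 → 266.78 g/mol.

266.78 g/mol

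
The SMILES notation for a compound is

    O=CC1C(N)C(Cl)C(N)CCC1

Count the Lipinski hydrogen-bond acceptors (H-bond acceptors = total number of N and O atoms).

N atoms: 2; O atoms: 1.
Lipinski HBA = 2 + 1 = 3.

3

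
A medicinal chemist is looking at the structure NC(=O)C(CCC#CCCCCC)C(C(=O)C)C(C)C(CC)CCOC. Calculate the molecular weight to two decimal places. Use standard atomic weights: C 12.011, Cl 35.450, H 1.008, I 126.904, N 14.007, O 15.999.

365.56 g/mol

First, the molecular formula is C22H39NO3 (counting implicit H from valence).
  C: 22 × 12.011 = 264.242
  H: 39 × 1.008 = 39.312
  N: 1 × 14.007 = 14.007
  O: 3 × 15.999 = 47.997
Sum: 22×12.011 + 39×1.008 + 1×14.007 + 3×15.999 = 365.558 → 365.56 g/mol.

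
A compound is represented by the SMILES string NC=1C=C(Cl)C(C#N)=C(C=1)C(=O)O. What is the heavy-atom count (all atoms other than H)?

13

Every atom symbol written in the SMILES (organic subset) is one heavy atom; implicit H are not written.
Heavy atoms by element → C:8, Cl:1, N:2, O:2.
Total: 13.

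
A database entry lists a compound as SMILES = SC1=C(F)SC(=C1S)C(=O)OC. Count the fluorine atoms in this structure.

Scan the SMILES for F atoms (remember two-letter symbols like Cl and Br are single atoms).
Fluorine count: 1.

1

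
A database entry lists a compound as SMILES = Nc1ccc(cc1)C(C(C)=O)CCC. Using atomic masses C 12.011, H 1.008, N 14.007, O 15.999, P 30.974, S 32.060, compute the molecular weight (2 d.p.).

191.27 g/mol

First, the molecular formula is C12H17NO (counting implicit H from valence).
  C: 12 × 12.011 = 144.132
  H: 17 × 1.008 = 17.136
  N: 1 × 14.007 = 14.007
  O: 1 × 15.999 = 15.999
Sum: 12×12.011 + 17×1.008 + 1×14.007 + 1×15.999 = 191.274 → 191.27 g/mol.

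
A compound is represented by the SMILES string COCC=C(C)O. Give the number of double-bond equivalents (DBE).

Molecular formula: C5H10O2.
DoU = (2C + 2 + N − H − X) / 2, where X is the halogen count and O/S are ignored.
    = (2·5 + 2 + 0 − 10 − 0) / 2 = 2 / 2 = 1.

1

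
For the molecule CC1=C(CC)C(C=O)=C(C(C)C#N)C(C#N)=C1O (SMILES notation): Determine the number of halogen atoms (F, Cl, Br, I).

Scan the SMILES for the halogen motif — none present.
Groups that are present: 1 aldehyde, 1 hydroxyl, 2 nitrile.

0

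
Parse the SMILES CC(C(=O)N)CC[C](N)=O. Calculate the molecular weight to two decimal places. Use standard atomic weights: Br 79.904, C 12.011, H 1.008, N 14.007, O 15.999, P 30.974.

First, the molecular formula is C6H12N2O2 (counting implicit H from valence).
  C: 6 × 12.011 = 72.066
  H: 12 × 1.008 = 12.096
  N: 2 × 14.007 = 28.014
  O: 2 × 15.999 = 31.998
Sum: 6×12.011 + 12×1.008 + 2×14.007 + 2×15.999 = 144.174 → 144.17 g/mol.

144.17 g/mol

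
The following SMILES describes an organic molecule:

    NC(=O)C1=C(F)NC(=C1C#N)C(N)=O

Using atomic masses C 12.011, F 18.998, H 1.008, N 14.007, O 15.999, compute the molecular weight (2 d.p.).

First, the molecular formula is C7H5FN4O2 (counting implicit H from valence).
  C: 7 × 12.011 = 84.077
  F: 1 × 18.998 = 18.998
  H: 5 × 1.008 = 5.040
  N: 4 × 14.007 = 56.028
  O: 2 × 15.999 = 31.998
Sum: 7×12.011 + 1×18.998 + 5×1.008 + 4×14.007 + 2×15.999 = 196.141 → 196.14 g/mol.

196.14 g/mol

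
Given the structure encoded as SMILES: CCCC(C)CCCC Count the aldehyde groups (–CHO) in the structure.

Scan the SMILES for the aldehyde motif — none present.

0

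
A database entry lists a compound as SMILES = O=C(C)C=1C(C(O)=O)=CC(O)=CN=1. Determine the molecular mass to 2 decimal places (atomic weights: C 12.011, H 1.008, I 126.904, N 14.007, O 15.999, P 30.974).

181.15 g/mol

First, the molecular formula is C8H7NO4 (counting implicit H from valence).
  C: 8 × 12.011 = 96.088
  H: 7 × 1.008 = 7.056
  N: 1 × 14.007 = 14.007
  O: 4 × 15.999 = 63.996
Sum: 8×12.011 + 7×1.008 + 1×14.007 + 4×15.999 = 181.147 → 181.15 g/mol.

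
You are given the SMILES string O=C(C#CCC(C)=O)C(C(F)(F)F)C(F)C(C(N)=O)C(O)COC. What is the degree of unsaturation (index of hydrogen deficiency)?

Degree of unsaturation = (number of rings) + (number of π bonds).
Ring closures in the SMILES: 0.
π bonds: 3 double bonds (each 1 DoU), 1 triple bond (each 2 DoU) → 5 DoU from unsaturation.
Total DoU = 0 + 5 = 5.

5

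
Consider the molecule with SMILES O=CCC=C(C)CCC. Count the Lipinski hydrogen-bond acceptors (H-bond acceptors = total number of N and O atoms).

1

N atoms: 0; O atoms: 1.
Lipinski HBA = 0 + 1 = 1.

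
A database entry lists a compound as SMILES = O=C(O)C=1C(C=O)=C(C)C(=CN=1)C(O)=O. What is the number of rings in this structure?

1

In SMILES, each pair of matching ring-closure digits denotes one ring-closing bond; the number of such bonds equals the number of independent rings.
Ring-closure bonds here: 1.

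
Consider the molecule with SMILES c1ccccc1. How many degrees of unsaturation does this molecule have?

4

Molecular formula: C6H6.
DoU = (2C + 2 + N − H − X) / 2, where X is the halogen count and O/S are ignored.
    = (2·6 + 2 + 0 − 6 − 0) / 2 = 8 / 2 = 4.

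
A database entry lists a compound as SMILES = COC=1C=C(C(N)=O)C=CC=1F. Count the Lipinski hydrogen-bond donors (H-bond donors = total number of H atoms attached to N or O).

2

Donors: find every N or O and count the H atoms it carries.
  atom 2 (O): bond orders sum to 2 → 0 H
  atom 7 (N): bond orders sum to 1 → 2 H
  atom 8 (O): bond orders sum to 2 → 0 H
Lipinski HBD = 2.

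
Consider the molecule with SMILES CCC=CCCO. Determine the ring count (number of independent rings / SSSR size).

In SMILES, each pair of matching ring-closure digits denotes one ring-closing bond; the number of such bonds equals the number of independent rings.
Ring-closure bonds here: 0.

0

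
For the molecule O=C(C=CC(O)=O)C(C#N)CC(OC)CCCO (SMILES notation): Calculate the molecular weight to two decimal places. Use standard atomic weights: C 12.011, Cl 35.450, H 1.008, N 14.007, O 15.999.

255.27 g/mol

First, the molecular formula is C12H17NO5 (counting implicit H from valence).
  C: 12 × 12.011 = 144.132
  H: 17 × 1.008 = 17.136
  N: 1 × 14.007 = 14.007
  O: 5 × 15.999 = 79.995
Sum: 12×12.011 + 17×1.008 + 1×14.007 + 5×15.999 = 255.270 → 255.27 g/mol.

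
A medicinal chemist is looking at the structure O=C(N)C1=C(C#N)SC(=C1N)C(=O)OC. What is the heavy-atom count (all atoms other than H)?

Every atom symbol written in the SMILES (organic subset) is one heavy atom; implicit H are not written.
Heavy atoms by element → C:8, N:3, O:3, S:1.
Total: 15.

15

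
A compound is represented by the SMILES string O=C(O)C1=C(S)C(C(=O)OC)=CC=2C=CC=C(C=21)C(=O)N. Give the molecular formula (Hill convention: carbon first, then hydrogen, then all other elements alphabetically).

Walk through each heavy atom and fill implicit hydrogens from standard valence (C 4, N 3, O 2, S 2, halogen 1):
  atom 1: O, bond orders sum to 2 (valence 2) → 0 H
  atom 2: C, bond orders sum to 4 (valence 4) → 0 H
  atom 3: O, bond orders sum to 1 (valence 2) → 1 H
  atom 4: C, bond orders sum to 4 (valence 4) → 0 H
  atom 5: C, bond orders sum to 4 (valence 4) → 0 H
  atom 6: S, bond orders sum to 1 (valence 2) → 1 H
  atom 7: C, bond orders sum to 4 (valence 4) → 0 H
  atom 8: C, bond orders sum to 4 (valence 4) → 0 H
  atom 9: O, bond orders sum to 2 (valence 2) → 0 H
  atom 10: O, bond orders sum to 2 (valence 2) → 0 H
  atom 11: C, bond orders sum to 1 (valence 4) → 3 H
  atom 12: C, bond orders sum to 3 (valence 4) → 1 H
  atom 13: C, bond orders sum to 4 (valence 4) → 0 H
  atom 14: C, bond orders sum to 3 (valence 4) → 1 H
  atom 15: C, bond orders sum to 3 (valence 4) → 1 H
  atom 16: C, bond orders sum to 3 (valence 4) → 1 H
  atom 17: C, bond orders sum to 4 (valence 4) → 0 H
  atom 18: C, bond orders sum to 4 (valence 4) → 0 H
  atom 19: C, bond orders sum to 4 (valence 4) → 0 H
  atom 20: O, bond orders sum to 2 (valence 2) → 0 H
  atom 21: N, bond orders sum to 1 (valence 3) → 2 H
Totals → C:14, H:11, N:1, O:5, S:1.

C14H11NO5S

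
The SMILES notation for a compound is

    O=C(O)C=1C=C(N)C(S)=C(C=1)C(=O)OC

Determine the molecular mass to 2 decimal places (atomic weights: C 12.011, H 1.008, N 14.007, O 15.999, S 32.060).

227.23 g/mol

First, the molecular formula is C9H9NO4S (counting implicit H from valence).
  C: 9 × 12.011 = 108.099
  H: 9 × 1.008 = 9.072
  N: 1 × 14.007 = 14.007
  O: 4 × 15.999 = 63.996
  S: 1 × 32.060 = 32.060
Sum: 9×12.011 + 9×1.008 + 1×14.007 + 4×15.999 + 1×32.060 = 227.234 → 227.23 g/mol.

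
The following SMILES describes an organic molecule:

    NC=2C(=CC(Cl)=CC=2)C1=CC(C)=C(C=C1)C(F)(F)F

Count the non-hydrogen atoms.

19

Every atom symbol written in the SMILES (organic subset) is one heavy atom; implicit H are not written.
Heavy atoms by element → C:14, Cl:1, F:3, N:1.
Total: 19.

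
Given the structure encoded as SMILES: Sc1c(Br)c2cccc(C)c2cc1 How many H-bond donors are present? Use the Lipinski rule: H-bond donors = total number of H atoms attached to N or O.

Donors: find every N or O and count the H atoms it carries.
  (no N or O atoms present)
Lipinski HBD = 0.

0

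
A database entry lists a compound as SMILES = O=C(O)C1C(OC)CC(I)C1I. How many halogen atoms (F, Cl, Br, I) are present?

Halogen atoms appear at heavy-atom positions 10, 12 (2×I).
Other groups present: 1 carboxylic acid, 1 ether.
Halogen count: 2.

2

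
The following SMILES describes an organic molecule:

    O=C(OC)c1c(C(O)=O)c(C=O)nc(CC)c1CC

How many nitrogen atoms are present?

Scan the SMILES for N atoms (remember two-letter symbols like Cl and Br are single atoms).
Nitrogen count: 1.

1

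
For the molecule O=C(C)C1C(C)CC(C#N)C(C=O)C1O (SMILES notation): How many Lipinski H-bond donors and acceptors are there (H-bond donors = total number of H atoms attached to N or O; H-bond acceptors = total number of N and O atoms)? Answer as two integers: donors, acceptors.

1, 4

Donors: find every N or O and count the H atoms it carries.
  atom 1 (O): bond orders sum to 2 → 0 H
  atom 10 (N): bond orders sum to 3 → 0 H
  atom 13 (O): bond orders sum to 2 → 0 H
  atom 15 (O): bond orders sum to 1 → 1 H
Lipinski HBD = 1.
Acceptors: N atoms = 1, O atoms = 3 → HBA = 4.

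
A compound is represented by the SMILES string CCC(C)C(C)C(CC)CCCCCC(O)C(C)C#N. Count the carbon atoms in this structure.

Count every carbon token in the SMILES (each C, including those in ring-closure positions and inside branches).
Carbon count: 18.

18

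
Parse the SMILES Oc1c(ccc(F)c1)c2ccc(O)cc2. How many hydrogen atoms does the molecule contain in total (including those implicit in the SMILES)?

9

Walk through each heavy atom and fill implicit hydrogens from standard valence (C 4, N 3, O 2, S 2, halogen 1); for lowercase aromatic atoms, an aromatic c carries 1 H when it has two neighbours and 0 H with three, and aromatic n carries 0 H:
  atom 1: O, bond orders sum to 1 (valence 2) → 1 H
  atom 2: aromatic c, 3 neighbours → 0 H
  atom 3: aromatic c, 3 neighbours → 0 H
  atom 4: aromatic c, 2 neighbours → 1 H
  atom 5: aromatic c, 2 neighbours → 1 H
  atom 6: aromatic c, 3 neighbours → 0 H
  atom 7: F (halogen, monovalent) → 0 H
  atom 8: aromatic c, 2 neighbours → 1 H
  atom 9: aromatic c, 3 neighbours → 0 H
  atom 10: aromatic c, 2 neighbours → 1 H
  atom 11: aromatic c, 2 neighbours → 1 H
  atom 12: aromatic c, 3 neighbours → 0 H
  atom 13: O, bond orders sum to 1 (valence 2) → 1 H
  atom 14: aromatic c, 2 neighbours → 1 H
  atom 15: aromatic c, 2 neighbours → 1 H
Total hydrogens: 9.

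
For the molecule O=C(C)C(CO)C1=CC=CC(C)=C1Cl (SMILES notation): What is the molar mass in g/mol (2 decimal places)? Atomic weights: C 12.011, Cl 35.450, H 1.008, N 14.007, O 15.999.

212.67 g/mol

First, the molecular formula is C11H13ClO2 (counting implicit H from valence).
  C: 11 × 12.011 = 132.121
  Cl: 1 × 35.450 = 35.450
  H: 13 × 1.008 = 13.104
  O: 2 × 15.999 = 31.998
Sum: 11×12.011 + 1×35.450 + 13×1.008 + 2×15.999 = 212.673 → 212.67 g/mol.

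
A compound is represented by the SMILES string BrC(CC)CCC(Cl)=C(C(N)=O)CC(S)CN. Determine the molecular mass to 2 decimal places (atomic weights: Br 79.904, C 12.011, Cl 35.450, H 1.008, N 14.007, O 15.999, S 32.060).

First, the molecular formula is C11H20BrClN2OS (counting implicit H from valence).
  Br: 1 × 79.904 = 79.904
  C: 11 × 12.011 = 132.121
  Cl: 1 × 35.450 = 35.450
  H: 20 × 1.008 = 20.160
  N: 2 × 14.007 = 28.014
  O: 1 × 15.999 = 15.999
  S: 1 × 32.060 = 32.060
Sum: 1×79.904 + 11×12.011 + 1×35.450 + 20×1.008 + 2×14.007 + 1×15.999 + 1×32.060 = 343.708 → 343.71 g/mol.

343.71 g/mol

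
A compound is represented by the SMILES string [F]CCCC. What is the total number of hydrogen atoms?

9

Walk through each heavy atom and fill implicit hydrogens from standard valence (C 4, N 3, O 2, S 2, halogen 1):
  atom 1: F with explicit H count 0
  atom 2: C, bond orders sum to 2 (valence 4) → 2 H
  atom 3: C, bond orders sum to 2 (valence 4) → 2 H
  atom 4: C, bond orders sum to 2 (valence 4) → 2 H
  atom 5: C, bond orders sum to 1 (valence 4) → 3 H
Total hydrogens: 9.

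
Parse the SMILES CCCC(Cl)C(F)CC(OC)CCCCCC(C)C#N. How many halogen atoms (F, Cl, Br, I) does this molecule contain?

Halogen atoms appear at heavy-atom positions 5, 7 (1×Cl, 1×F).
Other groups present: 1 ether, 1 nitrile.
Halogen count: 2.

2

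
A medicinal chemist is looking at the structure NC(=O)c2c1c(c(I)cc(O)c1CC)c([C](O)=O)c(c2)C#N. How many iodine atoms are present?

Scan the SMILES for I atoms (remember two-letter symbols like Cl and Br are single atoms).
Iodine count: 1.

1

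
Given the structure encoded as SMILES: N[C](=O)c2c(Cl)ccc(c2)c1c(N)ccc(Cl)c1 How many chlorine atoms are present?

Scan the SMILES for Cl atoms (remember two-letter symbols like Cl and Br are single atoms).
Chlorine count: 2.

2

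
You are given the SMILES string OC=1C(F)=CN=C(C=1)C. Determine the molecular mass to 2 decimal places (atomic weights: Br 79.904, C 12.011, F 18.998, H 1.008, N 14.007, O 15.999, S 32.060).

127.12 g/mol

First, the molecular formula is C6H6FNO (counting implicit H from valence).
  C: 6 × 12.011 = 72.066
  F: 1 × 18.998 = 18.998
  H: 6 × 1.008 = 6.048
  N: 1 × 14.007 = 14.007
  O: 1 × 15.999 = 15.999
Sum: 6×12.011 + 1×18.998 + 6×1.008 + 1×14.007 + 1×15.999 = 127.118 → 127.12 g/mol.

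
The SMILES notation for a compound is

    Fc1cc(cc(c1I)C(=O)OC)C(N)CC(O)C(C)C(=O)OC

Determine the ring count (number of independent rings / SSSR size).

In SMILES, each pair of matching ring-closure digits denotes one ring-closing bond; the number of such bonds equals the number of independent rings.
Ring-closure bonds here: 1.

1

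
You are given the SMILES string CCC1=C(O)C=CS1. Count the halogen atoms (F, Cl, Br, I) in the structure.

0

Scan the SMILES for the halogen motif — none present.
Groups that are present: 1 hydroxyl.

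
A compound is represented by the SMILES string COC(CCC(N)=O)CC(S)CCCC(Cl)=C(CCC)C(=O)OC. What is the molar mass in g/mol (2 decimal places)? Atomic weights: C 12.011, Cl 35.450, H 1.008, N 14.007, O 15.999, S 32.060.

First, the molecular formula is C17H30ClNO4S (counting implicit H from valence).
  C: 17 × 12.011 = 204.187
  Cl: 1 × 35.450 = 35.450
  H: 30 × 1.008 = 30.240
  N: 1 × 14.007 = 14.007
  O: 4 × 15.999 = 63.996
  S: 1 × 32.060 = 32.060
Sum: 17×12.011 + 1×35.450 + 30×1.008 + 1×14.007 + 4×15.999 + 1×32.060 = 379.940 → 379.94 g/mol.

379.94 g/mol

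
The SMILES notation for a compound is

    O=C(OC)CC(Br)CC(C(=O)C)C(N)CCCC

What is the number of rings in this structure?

0

In SMILES, each pair of matching ring-closure digits denotes one ring-closing bond; the number of such bonds equals the number of independent rings.
Ring-closure bonds here: 0.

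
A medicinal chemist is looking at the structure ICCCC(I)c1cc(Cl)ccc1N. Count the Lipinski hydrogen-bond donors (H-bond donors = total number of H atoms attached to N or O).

2

Donors: find every N or O and count the H atoms it carries.
  atom 14 (N): bond orders sum to 1 → 2 H
Lipinski HBD = 2.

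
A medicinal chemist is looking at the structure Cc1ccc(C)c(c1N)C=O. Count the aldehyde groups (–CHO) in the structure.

The aldehyde motif appears at heavy-atom position 10 in the SMILES.
Other groups present: 1 primary amine.
Aldehyde count: 1.

1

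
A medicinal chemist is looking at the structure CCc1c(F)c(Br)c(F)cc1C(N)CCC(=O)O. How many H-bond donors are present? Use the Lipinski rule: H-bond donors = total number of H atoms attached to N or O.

3

Donors: find every N or O and count the H atoms it carries.
  atom 13 (N): bond orders sum to 1 → 2 H
  atom 17 (O): bond orders sum to 2 → 0 H
  atom 18 (O): bond orders sum to 1 → 1 H
Lipinski HBD = 3.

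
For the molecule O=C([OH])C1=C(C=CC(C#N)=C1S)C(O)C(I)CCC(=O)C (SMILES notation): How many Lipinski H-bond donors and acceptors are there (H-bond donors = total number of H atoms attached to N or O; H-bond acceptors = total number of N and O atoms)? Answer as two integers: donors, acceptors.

Donors: find every N or O and count the H atoms it carries.
  atom 1 (O): bond orders sum to 2 → 0 H
  atom 3 (O): bond orders sum to 1 → 1 H
  atom 10 (N): bond orders sum to 3 → 0 H
  atom 14 (O): bond orders sum to 1 → 1 H
  atom 20 (O): bond orders sum to 2 → 0 H
Lipinski HBD = 2.
Acceptors: N atoms = 1, O atoms = 4 → HBA = 5.

2, 5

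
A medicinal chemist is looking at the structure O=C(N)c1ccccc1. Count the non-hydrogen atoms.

Every atom symbol written in the SMILES (organic subset) is one heavy atom; implicit H are not written.
Heavy atoms by element → C:7, N:1, O:1.
Total: 9.

9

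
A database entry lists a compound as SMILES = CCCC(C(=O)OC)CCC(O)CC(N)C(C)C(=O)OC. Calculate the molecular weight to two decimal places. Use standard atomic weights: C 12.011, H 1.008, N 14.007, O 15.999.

First, the molecular formula is C15H29NO5 (counting implicit H from valence).
  C: 15 × 12.011 = 180.165
  H: 29 × 1.008 = 29.232
  N: 1 × 14.007 = 14.007
  O: 5 × 15.999 = 79.995
Sum: 15×12.011 + 29×1.008 + 1×14.007 + 5×15.999 = 303.399 → 303.40 g/mol.

303.40 g/mol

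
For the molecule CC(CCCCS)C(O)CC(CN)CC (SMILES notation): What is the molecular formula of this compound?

Walk through each heavy atom and fill implicit hydrogens from standard valence (C 4, N 3, O 2, S 2, halogen 1):
  atom 1: C, bond orders sum to 1 (valence 4) → 3 H
  atom 2: C, bond orders sum to 3 (valence 4) → 1 H
  atom 3: C, bond orders sum to 2 (valence 4) → 2 H
  atom 4: C, bond orders sum to 2 (valence 4) → 2 H
  atom 5: C, bond orders sum to 2 (valence 4) → 2 H
  atom 6: C, bond orders sum to 2 (valence 4) → 2 H
  atom 7: S, bond orders sum to 1 (valence 2) → 1 H
  atom 8: C, bond orders sum to 3 (valence 4) → 1 H
  atom 9: O, bond orders sum to 1 (valence 2) → 1 H
  atom 10: C, bond orders sum to 2 (valence 4) → 2 H
  atom 11: C, bond orders sum to 3 (valence 4) → 1 H
  atom 12: C, bond orders sum to 2 (valence 4) → 2 H
  atom 13: N, bond orders sum to 1 (valence 3) → 2 H
  atom 14: C, bond orders sum to 2 (valence 4) → 2 H
  atom 15: C, bond orders sum to 1 (valence 4) → 3 H
Totals → C:12, H:27, N:1, O:1, S:1.
In Hill order: C12H27NOS.

C12H27NOS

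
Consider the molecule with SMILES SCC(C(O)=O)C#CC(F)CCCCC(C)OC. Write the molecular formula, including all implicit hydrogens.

Walk through each heavy atom and fill implicit hydrogens from standard valence (C 4, N 3, O 2, S 2, halogen 1):
  atom 1: S, bond orders sum to 1 (valence 2) → 1 H
  atom 2: C, bond orders sum to 2 (valence 4) → 2 H
  atom 3: C, bond orders sum to 3 (valence 4) → 1 H
  atom 4: C, bond orders sum to 4 (valence 4) → 0 H
  atom 5: O, bond orders sum to 1 (valence 2) → 1 H
  atom 6: O, bond orders sum to 2 (valence 2) → 0 H
  atom 7: C, bond orders sum to 4 (valence 4) → 0 H
  atom 8: C, bond orders sum to 4 (valence 4) → 0 H
  atom 9: C, bond orders sum to 3 (valence 4) → 1 H
  atom 10: F (halogen, monovalent) → 0 H
  atom 11: C, bond orders sum to 2 (valence 4) → 2 H
  atom 12: C, bond orders sum to 2 (valence 4) → 2 H
  atom 13: C, bond orders sum to 2 (valence 4) → 2 H
  atom 14: C, bond orders sum to 2 (valence 4) → 2 H
  atom 15: C, bond orders sum to 3 (valence 4) → 1 H
  atom 16: C, bond orders sum to 1 (valence 4) → 3 H
  atom 17: O, bond orders sum to 2 (valence 2) → 0 H
  atom 18: C, bond orders sum to 1 (valence 4) → 3 H
Totals → C:13, H:21, F:1, O:3, S:1.
In Hill order: C13H21FO3S.

C13H21FO3S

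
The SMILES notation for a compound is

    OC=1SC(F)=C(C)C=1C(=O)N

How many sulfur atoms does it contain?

Scan the SMILES for S atoms (remember two-letter symbols like Cl and Br are single atoms).
Sulfur count: 1.

1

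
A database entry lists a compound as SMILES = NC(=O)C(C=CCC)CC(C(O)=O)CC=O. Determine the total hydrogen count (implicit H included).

Walk through each heavy atom and fill implicit hydrogens from standard valence (C 4, N 3, O 2, S 2, halogen 1):
  atom 1: N, bond orders sum to 1 (valence 3) → 2 H
  atom 2: C, bond orders sum to 4 (valence 4) → 0 H
  atom 3: O, bond orders sum to 2 (valence 2) → 0 H
  atom 4: C, bond orders sum to 3 (valence 4) → 1 H
  atom 5: C, bond orders sum to 3 (valence 4) → 1 H
  atom 6: C, bond orders sum to 3 (valence 4) → 1 H
  atom 7: C, bond orders sum to 2 (valence 4) → 2 H
  atom 8: C, bond orders sum to 1 (valence 4) → 3 H
  atom 9: C, bond orders sum to 2 (valence 4) → 2 H
  atom 10: C, bond orders sum to 3 (valence 4) → 1 H
  atom 11: C, bond orders sum to 4 (valence 4) → 0 H
  atom 12: O, bond orders sum to 1 (valence 2) → 1 H
  atom 13: O, bond orders sum to 2 (valence 2) → 0 H
  atom 14: C, bond orders sum to 2 (valence 4) → 2 H
  atom 15: C, bond orders sum to 3 (valence 4) → 1 H
  atom 16: O, bond orders sum to 2 (valence 2) → 0 H
Total hydrogens: 17.

17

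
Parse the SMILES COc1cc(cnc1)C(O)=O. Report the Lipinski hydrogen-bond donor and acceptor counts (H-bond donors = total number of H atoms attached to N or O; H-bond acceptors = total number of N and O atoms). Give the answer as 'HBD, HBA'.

1, 4

Donors: find every N or O and count the H atoms it carries.
  atom 2 (O): bond orders sum to 2 → 0 H
  atom 7 (N): bond orders sum to 3 → 0 H
  atom 10 (O): bond orders sum to 1 → 1 H
  atom 11 (O): bond orders sum to 2 → 0 H
Lipinski HBD = 1.
Acceptors: N atoms = 1, O atoms = 3 → HBA = 4.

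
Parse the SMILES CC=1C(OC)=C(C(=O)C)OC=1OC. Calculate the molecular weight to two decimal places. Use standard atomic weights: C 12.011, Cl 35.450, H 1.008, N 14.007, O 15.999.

184.19 g/mol

First, the molecular formula is C9H12O4 (counting implicit H from valence).
  C: 9 × 12.011 = 108.099
  H: 12 × 1.008 = 12.096
  O: 4 × 15.999 = 63.996
Sum: 9×12.011 + 12×1.008 + 4×15.999 = 184.191 → 184.19 g/mol.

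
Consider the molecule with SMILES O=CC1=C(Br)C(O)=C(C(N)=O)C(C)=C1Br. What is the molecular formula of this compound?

Walk through each heavy atom and fill implicit hydrogens from standard valence (C 4, N 3, O 2, S 2, halogen 1):
  atom 1: O, bond orders sum to 2 (valence 2) → 0 H
  atom 2: C, bond orders sum to 3 (valence 4) → 1 H
  atom 3: C, bond orders sum to 4 (valence 4) → 0 H
  atom 4: C, bond orders sum to 4 (valence 4) → 0 H
  atom 5: Br (halogen, monovalent) → 0 H
  atom 6: C, bond orders sum to 4 (valence 4) → 0 H
  atom 7: O, bond orders sum to 1 (valence 2) → 1 H
  atom 8: C, bond orders sum to 4 (valence 4) → 0 H
  atom 9: C, bond orders sum to 4 (valence 4) → 0 H
  atom 10: N, bond orders sum to 1 (valence 3) → 2 H
  atom 11: O, bond orders sum to 2 (valence 2) → 0 H
  atom 12: C, bond orders sum to 4 (valence 4) → 0 H
  atom 13: C, bond orders sum to 1 (valence 4) → 3 H
  atom 14: C, bond orders sum to 4 (valence 4) → 0 H
  atom 15: Br (halogen, monovalent) → 0 H
Totals → C:9, H:7, Br:2, N:1, O:3.
In Hill order: C9H7Br2NO3.

C9H7Br2NO3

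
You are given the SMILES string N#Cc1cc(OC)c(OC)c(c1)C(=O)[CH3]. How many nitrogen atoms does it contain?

1

Scan the SMILES for N atoms (remember two-letter symbols like Cl and Br are single atoms).
Nitrogen count: 1.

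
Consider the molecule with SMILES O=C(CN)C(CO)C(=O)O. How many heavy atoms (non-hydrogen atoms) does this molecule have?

10

Every atom symbol written in the SMILES (organic subset) is one heavy atom; implicit H are not written.
Heavy atoms by element → C:5, N:1, O:4.
Total: 10.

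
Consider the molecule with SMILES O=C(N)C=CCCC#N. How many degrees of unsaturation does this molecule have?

4

Molecular formula: C6H8N2O.
DoU = (2C + 2 + N − H − X) / 2, where X is the halogen count and O/S are ignored.
    = (2·6 + 2 + 2 − 8 − 0) / 2 = 8 / 2 = 4.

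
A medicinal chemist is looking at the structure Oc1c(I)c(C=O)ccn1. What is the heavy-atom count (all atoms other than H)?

10

Every atom symbol written in the SMILES (organic subset) is one heavy atom; implicit H are not written.
Heavy atoms by element → C:6, I:1, N:1, O:2.
Total: 10.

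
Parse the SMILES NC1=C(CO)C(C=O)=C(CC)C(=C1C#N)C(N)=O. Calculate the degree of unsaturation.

Degree of unsaturation = (number of rings) + (number of π bonds).
Ring closures in the SMILES: 1.
π bonds: 5 double bonds (each 1 DoU), 1 triple bond (each 2 DoU) → 7 DoU from unsaturation.
Total DoU = 1 + 7 = 8.

8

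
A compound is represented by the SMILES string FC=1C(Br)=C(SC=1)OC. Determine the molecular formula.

Walk through each heavy atom and fill implicit hydrogens from standard valence (C 4, N 3, O 2, S 2, halogen 1):
  atom 1: F (halogen, monovalent) → 0 H
  atom 2: C, bond orders sum to 4 (valence 4) → 0 H
  atom 3: C, bond orders sum to 4 (valence 4) → 0 H
  atom 4: Br (halogen, monovalent) → 0 H
  atom 5: C, bond orders sum to 4 (valence 4) → 0 H
  atom 6: S, bond orders sum to 2 (valence 2) → 0 H
  atom 7: C, bond orders sum to 3 (valence 4) → 1 H
  atom 8: O, bond orders sum to 2 (valence 2) → 0 H
  atom 9: C, bond orders sum to 1 (valence 4) → 3 H
Totals → C:5, H:4, Br:1, F:1, O:1, S:1.
In Hill order: C5H4BrFOS.

C5H4BrFOS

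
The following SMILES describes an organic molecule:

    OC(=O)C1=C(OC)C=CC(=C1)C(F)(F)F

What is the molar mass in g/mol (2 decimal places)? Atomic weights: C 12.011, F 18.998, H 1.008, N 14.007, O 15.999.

First, the molecular formula is C9H7F3O3 (counting implicit H from valence).
  C: 9 × 12.011 = 108.099
  F: 3 × 18.998 = 56.994
  H: 7 × 1.008 = 7.056
  O: 3 × 15.999 = 47.997
Sum: 9×12.011 + 3×18.998 + 7×1.008 + 3×15.999 = 220.146 → 220.15 g/mol.

220.15 g/mol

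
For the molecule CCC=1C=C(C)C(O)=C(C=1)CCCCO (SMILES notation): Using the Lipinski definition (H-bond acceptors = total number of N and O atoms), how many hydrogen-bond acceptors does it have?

N atoms: 0; O atoms: 2.
Lipinski HBA = 0 + 2 = 2.

2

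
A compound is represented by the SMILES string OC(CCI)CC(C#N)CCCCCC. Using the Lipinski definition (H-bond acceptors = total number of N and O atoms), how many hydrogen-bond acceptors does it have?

N atoms: 1; O atoms: 1.
Lipinski HBA = 1 + 1 = 2.

2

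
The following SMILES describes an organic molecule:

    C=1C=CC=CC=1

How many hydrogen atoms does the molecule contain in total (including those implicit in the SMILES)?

6

Walk through each heavy atom and fill implicit hydrogens from standard valence (C 4, N 3, O 2, S 2, halogen 1):
  atom 1: C, bond orders sum to 3 (valence 4) → 1 H
  atom 2: C, bond orders sum to 3 (valence 4) → 1 H
  atom 3: C, bond orders sum to 3 (valence 4) → 1 H
  atom 4: C, bond orders sum to 3 (valence 4) → 1 H
  atom 5: C, bond orders sum to 3 (valence 4) → 1 H
  atom 6: C, bond orders sum to 3 (valence 4) → 1 H
Total hydrogens: 6.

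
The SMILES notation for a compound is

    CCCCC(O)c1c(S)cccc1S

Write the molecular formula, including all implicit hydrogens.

C11H16OS2

Walk through each heavy atom and fill implicit hydrogens from standard valence (C 4, N 3, O 2, S 2, halogen 1); for lowercase aromatic atoms, an aromatic c carries 1 H when it has two neighbours and 0 H with three, and aromatic n carries 0 H:
  atom 1: C, bond orders sum to 1 (valence 4) → 3 H
  atom 2: C, bond orders sum to 2 (valence 4) → 2 H
  atom 3: C, bond orders sum to 2 (valence 4) → 2 H
  atom 4: C, bond orders sum to 2 (valence 4) → 2 H
  atom 5: C, bond orders sum to 3 (valence 4) → 1 H
  atom 6: O, bond orders sum to 1 (valence 2) → 1 H
  atom 7: aromatic c, 3 neighbours → 0 H
  atom 8: aromatic c, 3 neighbours → 0 H
  atom 9: S, bond orders sum to 1 (valence 2) → 1 H
  atom 10: aromatic c, 2 neighbours → 1 H
  atom 11: aromatic c, 2 neighbours → 1 H
  atom 12: aromatic c, 2 neighbours → 1 H
  atom 13: aromatic c, 3 neighbours → 0 H
  atom 14: S, bond orders sum to 1 (valence 2) → 1 H
Totals → C:11, H:16, O:1, S:2.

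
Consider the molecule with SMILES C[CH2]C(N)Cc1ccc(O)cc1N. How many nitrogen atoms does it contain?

Scan the SMILES for N atoms (remember two-letter symbols like Cl and Br are single atoms).
Nitrogen count: 2.

2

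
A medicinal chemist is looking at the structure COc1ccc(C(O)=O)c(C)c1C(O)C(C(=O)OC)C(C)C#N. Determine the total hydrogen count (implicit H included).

Walk through each heavy atom and fill implicit hydrogens from standard valence (C 4, N 3, O 2, S 2, halogen 1); for lowercase aromatic atoms, an aromatic c carries 1 H when it has two neighbours and 0 H with three, and aromatic n carries 0 H:
  atom 1: C, bond orders sum to 1 (valence 4) → 3 H
  atom 2: O, bond orders sum to 2 (valence 2) → 0 H
  atom 3: aromatic c, 3 neighbours → 0 H
  atom 4: aromatic c, 2 neighbours → 1 H
  atom 5: aromatic c, 2 neighbours → 1 H
  atom 6: aromatic c, 3 neighbours → 0 H
  atom 7: C, bond orders sum to 4 (valence 4) → 0 H
  atom 8: O, bond orders sum to 1 (valence 2) → 1 H
  atom 9: O, bond orders sum to 2 (valence 2) → 0 H
  atom 10: aromatic c, 3 neighbours → 0 H
  atom 11: C, bond orders sum to 1 (valence 4) → 3 H
  atom 12: aromatic c, 3 neighbours → 0 H
  atom 13: C, bond orders sum to 3 (valence 4) → 1 H
  atom 14: O, bond orders sum to 1 (valence 2) → 1 H
  atom 15: C, bond orders sum to 3 (valence 4) → 1 H
  atom 16: C, bond orders sum to 4 (valence 4) → 0 H
  atom 17: O, bond orders sum to 2 (valence 2) → 0 H
  atom 18: O, bond orders sum to 2 (valence 2) → 0 H
  atom 19: C, bond orders sum to 1 (valence 4) → 3 H
  atom 20: C, bond orders sum to 3 (valence 4) → 1 H
  atom 21: C, bond orders sum to 1 (valence 4) → 3 H
  atom 22: C, bond orders sum to 4 (valence 4) → 0 H
  atom 23: N, bond orders sum to 3 (valence 3) → 0 H
Total hydrogens: 19.

19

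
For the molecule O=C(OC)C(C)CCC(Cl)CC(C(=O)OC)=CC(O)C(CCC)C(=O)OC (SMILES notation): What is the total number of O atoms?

7

Scan the SMILES for O atoms (remember two-letter symbols like Cl and Br are single atoms).
Oxygen count: 7.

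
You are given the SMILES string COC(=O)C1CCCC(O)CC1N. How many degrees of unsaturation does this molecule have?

Degree of unsaturation = (number of rings) + (number of π bonds).
Ring closures in the SMILES: 1.
π bonds: 1 double bond (each 1 DoU) → 1 DoU from unsaturation.
Total DoU = 1 + 1 = 2.

2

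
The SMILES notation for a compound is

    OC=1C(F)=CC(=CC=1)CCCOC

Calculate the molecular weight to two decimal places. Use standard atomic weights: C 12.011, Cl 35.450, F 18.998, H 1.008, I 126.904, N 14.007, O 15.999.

184.21 g/mol

First, the molecular formula is C10H13FO2 (counting implicit H from valence).
  C: 10 × 12.011 = 120.110
  F: 1 × 18.998 = 18.998
  H: 13 × 1.008 = 13.104
  O: 2 × 15.999 = 31.998
Sum: 10×12.011 + 1×18.998 + 13×1.008 + 2×15.999 = 184.210 → 184.21 g/mol.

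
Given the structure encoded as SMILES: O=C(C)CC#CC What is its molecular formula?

Walk through each heavy atom and fill implicit hydrogens from standard valence (C 4, N 3, O 2, S 2, halogen 1):
  atom 1: O, bond orders sum to 2 (valence 2) → 0 H
  atom 2: C, bond orders sum to 4 (valence 4) → 0 H
  atom 3: C, bond orders sum to 1 (valence 4) → 3 H
  atom 4: C, bond orders sum to 2 (valence 4) → 2 H
  atom 5: C, bond orders sum to 4 (valence 4) → 0 H
  atom 6: C, bond orders sum to 4 (valence 4) → 0 H
  atom 7: C, bond orders sum to 1 (valence 4) → 3 H
Totals → C:6, H:8, O:1.

C6H8O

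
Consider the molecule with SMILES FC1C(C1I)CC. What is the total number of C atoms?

Count every carbon token in the SMILES (each C, including those in ring-closure positions and inside branches).
Carbon count: 5.

5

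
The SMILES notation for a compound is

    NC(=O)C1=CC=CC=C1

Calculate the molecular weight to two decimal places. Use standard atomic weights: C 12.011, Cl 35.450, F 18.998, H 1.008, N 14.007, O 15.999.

121.14 g/mol

First, the molecular formula is C7H7NO (counting implicit H from valence).
  C: 7 × 12.011 = 84.077
  H: 7 × 1.008 = 7.056
  N: 1 × 14.007 = 14.007
  O: 1 × 15.999 = 15.999
Sum: 7×12.011 + 7×1.008 + 1×14.007 + 1×15.999 = 121.139 → 121.14 g/mol.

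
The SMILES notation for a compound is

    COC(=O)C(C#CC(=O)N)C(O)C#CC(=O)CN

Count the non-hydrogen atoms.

Every atom symbol written in the SMILES (organic subset) is one heavy atom; implicit H are not written.
Heavy atoms by element → C:11, N:2, O:5.
Total: 18.

18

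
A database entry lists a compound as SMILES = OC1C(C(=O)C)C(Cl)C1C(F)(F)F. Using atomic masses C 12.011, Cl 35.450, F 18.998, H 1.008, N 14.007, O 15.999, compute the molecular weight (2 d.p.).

216.58 g/mol

First, the molecular formula is C7H8ClF3O2 (counting implicit H from valence).
  C: 7 × 12.011 = 84.077
  Cl: 1 × 35.450 = 35.450
  F: 3 × 18.998 = 56.994
  H: 8 × 1.008 = 8.064
  O: 2 × 15.999 = 31.998
Sum: 7×12.011 + 1×35.450 + 3×18.998 + 8×1.008 + 2×15.999 = 216.583 → 216.58 g/mol.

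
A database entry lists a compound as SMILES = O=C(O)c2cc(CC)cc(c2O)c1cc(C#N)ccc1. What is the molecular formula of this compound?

C16H13NO3

Walk through each heavy atom and fill implicit hydrogens from standard valence (C 4, N 3, O 2, S 2, halogen 1); for lowercase aromatic atoms, an aromatic c carries 1 H when it has two neighbours and 0 H with three, and aromatic n carries 0 H:
  atom 1: O, bond orders sum to 2 (valence 2) → 0 H
  atom 2: C, bond orders sum to 4 (valence 4) → 0 H
  atom 3: O, bond orders sum to 1 (valence 2) → 1 H
  atom 4: aromatic c, 3 neighbours → 0 H
  atom 5: aromatic c, 2 neighbours → 1 H
  atom 6: aromatic c, 3 neighbours → 0 H
  atom 7: C, bond orders sum to 2 (valence 4) → 2 H
  atom 8: C, bond orders sum to 1 (valence 4) → 3 H
  atom 9: aromatic c, 2 neighbours → 1 H
  atom 10: aromatic c, 3 neighbours → 0 H
  atom 11: aromatic c, 3 neighbours → 0 H
  atom 12: O, bond orders sum to 1 (valence 2) → 1 H
  atom 13: aromatic c, 3 neighbours → 0 H
  atom 14: aromatic c, 2 neighbours → 1 H
  atom 15: aromatic c, 3 neighbours → 0 H
  atom 16: C, bond orders sum to 4 (valence 4) → 0 H
  atom 17: N, bond orders sum to 3 (valence 3) → 0 H
  atom 18: aromatic c, 2 neighbours → 1 H
  atom 19: aromatic c, 2 neighbours → 1 H
  atom 20: aromatic c, 2 neighbours → 1 H
Totals → C:16, H:13, N:1, O:3.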